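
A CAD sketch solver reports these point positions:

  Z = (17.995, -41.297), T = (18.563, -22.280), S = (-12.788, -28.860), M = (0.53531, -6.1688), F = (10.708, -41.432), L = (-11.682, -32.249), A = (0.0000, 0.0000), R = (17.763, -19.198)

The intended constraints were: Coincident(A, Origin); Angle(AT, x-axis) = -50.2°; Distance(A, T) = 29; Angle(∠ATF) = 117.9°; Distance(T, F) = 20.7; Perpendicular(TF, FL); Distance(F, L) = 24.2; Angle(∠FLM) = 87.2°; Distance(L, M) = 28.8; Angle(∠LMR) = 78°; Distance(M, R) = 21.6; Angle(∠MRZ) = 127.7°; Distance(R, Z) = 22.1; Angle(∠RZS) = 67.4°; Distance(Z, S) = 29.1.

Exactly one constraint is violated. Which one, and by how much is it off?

Distance(Z, S) = 29.1 — off by 4.10.

A = (0.00, 0.00) ✓; AT at -50.20° ✓; |AT| = 29.00 ✓; ∠ATF = 117.9° ✓; |TF| = 20.70 ✓; ∠(TF, FL) = 90.00° ✓; |FL| = 24.20 ✓; ∠FLM = 87.20° ✓; |LM| = 28.80 ✓; ∠LMR = 78.00° ✓; |MR| = 21.60 ✓; ∠MRZ = 127.7° ✓; |RZ| = 22.10 ✓; ∠RZS = 67.40° ✓; |ZS| = 33.20 ✗.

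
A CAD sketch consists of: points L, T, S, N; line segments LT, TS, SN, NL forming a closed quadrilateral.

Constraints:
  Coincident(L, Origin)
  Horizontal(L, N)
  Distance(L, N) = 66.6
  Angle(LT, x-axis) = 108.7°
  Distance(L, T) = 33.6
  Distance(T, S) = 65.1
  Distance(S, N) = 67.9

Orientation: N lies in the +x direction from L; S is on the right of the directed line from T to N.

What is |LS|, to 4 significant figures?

31.64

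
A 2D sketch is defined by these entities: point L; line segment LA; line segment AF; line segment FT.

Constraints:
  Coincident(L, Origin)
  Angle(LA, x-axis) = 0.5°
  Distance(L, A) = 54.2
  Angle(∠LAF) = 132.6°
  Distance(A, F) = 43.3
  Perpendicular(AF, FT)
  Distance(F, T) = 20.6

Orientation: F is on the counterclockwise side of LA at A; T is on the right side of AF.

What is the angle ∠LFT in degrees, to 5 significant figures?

116.51°

∠LAF = 132.6°, so AF runs at 0.5° + (180° − 132.6°) = 47.900° from the x-axis; with |AF| = 43.3, F = A + 43.3·(cos 47.900°, sin 47.900°) = (83.227, 32.601). The perpendicularity gives FT at right angles to AF; with |FT| = 20.6 on the right of AF, T = F + 20.6·(0.74198, -0.67043) = (98.512, 18.790). Then cos ∠LFT = FL·FT / (|FL||FT|), giving 116.51°.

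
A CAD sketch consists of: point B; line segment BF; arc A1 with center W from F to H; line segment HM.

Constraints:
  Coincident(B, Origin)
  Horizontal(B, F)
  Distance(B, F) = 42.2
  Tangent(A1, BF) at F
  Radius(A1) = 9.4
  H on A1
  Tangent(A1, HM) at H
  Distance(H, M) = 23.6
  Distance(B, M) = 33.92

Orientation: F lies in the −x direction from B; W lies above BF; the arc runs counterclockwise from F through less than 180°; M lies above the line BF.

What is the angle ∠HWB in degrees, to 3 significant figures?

16.7°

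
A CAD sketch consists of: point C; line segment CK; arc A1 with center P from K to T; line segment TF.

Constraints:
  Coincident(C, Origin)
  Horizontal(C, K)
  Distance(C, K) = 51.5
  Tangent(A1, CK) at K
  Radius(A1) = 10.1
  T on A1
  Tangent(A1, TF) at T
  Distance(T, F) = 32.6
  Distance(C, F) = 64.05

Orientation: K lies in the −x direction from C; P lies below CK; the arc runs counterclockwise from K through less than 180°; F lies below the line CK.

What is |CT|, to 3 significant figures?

62.3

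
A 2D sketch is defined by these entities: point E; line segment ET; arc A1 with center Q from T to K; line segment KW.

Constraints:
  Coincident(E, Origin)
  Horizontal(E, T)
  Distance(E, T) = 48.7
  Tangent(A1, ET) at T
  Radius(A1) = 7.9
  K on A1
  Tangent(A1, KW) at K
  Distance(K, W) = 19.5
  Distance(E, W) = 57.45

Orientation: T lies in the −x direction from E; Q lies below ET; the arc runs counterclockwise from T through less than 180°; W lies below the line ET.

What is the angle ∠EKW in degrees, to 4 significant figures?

81.14°

Checks: |QK| = 7.900 ✓; ∠(QK, KW) = 90.00° ✓; |KW| = 19.50 ✓; |EW| = 57.45 ✓.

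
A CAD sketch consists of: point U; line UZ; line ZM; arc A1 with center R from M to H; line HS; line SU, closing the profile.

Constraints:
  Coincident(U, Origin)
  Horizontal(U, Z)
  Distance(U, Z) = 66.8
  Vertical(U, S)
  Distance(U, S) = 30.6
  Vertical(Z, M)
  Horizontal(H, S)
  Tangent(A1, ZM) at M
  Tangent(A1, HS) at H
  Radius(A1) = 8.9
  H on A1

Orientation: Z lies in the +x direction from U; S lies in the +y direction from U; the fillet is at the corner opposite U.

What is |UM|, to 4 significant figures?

70.24

U is at the origin; U and Z share the same y with |UZ| = 66.8 and Z on the +x side, so Z = (66.80, 0.000). U and S share the same x with |US| = 30.6 and S on the +y side, so S = (0.000, 30.60). The virtual corner opposite U is at (66.80, 30.60). Tangency of A1 to ZM means the radius RM is perpendicular to ZM and since A1 is tangent to HS there, RH ⟂ HS, with radius 8.9, so the center R sits 8.9 in from both sides at R = (57.90, 21.70). That places the tangent points at M = (66.80, 21.70) on ZM and H = (57.90, 30.60) on HS. Then |UM| = |M − U| = 70.24.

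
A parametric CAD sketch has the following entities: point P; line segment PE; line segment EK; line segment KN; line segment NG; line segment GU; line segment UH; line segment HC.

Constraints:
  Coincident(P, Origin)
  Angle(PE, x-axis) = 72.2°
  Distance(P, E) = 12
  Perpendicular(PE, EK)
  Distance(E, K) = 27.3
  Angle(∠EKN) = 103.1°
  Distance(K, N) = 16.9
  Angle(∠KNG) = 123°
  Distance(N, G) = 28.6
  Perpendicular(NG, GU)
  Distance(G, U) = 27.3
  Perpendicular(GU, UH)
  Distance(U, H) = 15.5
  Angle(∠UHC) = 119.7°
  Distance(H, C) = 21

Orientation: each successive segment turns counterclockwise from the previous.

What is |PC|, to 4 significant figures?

22.73

The perpendicularity gives UH at right angles to GU, so UH runs at 116.1°; with |UH| = 15.5, H = (-0.7243, 5.516). ∠UHC = 119.7° gives HC at 176.4° from the x-axis; with |HC| = 21.0, C = (-21.68, 6.835). Then |PC| = |C − P| = 22.73.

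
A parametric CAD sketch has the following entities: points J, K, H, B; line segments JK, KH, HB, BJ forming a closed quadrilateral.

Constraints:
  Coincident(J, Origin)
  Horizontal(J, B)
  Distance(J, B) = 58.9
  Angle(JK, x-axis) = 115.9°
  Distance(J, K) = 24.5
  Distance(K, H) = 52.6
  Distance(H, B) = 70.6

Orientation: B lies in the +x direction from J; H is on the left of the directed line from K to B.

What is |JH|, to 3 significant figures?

66.0

Checks: J.y = 0.00, B.y = 0.00 ✓; |KH| = 52.60 ✓; |HB| = 70.60 ✓.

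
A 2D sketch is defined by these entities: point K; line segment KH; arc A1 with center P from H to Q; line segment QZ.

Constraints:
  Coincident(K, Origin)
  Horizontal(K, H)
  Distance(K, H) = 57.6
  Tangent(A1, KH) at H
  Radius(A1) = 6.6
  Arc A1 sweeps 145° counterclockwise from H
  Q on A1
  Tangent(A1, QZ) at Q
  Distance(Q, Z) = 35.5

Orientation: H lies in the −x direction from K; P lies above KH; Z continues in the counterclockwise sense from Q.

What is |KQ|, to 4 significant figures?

55.14

K is at the origin; KH is horizontal with |KH| = 57.6 and H on the −x side, so H = (-57.60, 0.000). The tangent condition forces PH to be normal to KH, so P = H + (0, 6.6) = (-57.60, 6.600). On A1, H sits at bearing -90° from P; a 145° counterclockwise sweep puts Q at bearing 55°, so Q = P + 6.6·(cos 55°, sin 55°) = (-53.81, 12.01). Then |KQ| = |Q − K| = 55.14.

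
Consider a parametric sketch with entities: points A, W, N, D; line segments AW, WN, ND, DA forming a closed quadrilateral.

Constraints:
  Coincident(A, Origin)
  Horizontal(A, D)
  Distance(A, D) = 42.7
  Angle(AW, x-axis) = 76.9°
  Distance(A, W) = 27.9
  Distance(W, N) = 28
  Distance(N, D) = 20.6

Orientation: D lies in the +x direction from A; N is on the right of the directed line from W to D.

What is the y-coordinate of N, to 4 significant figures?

4.368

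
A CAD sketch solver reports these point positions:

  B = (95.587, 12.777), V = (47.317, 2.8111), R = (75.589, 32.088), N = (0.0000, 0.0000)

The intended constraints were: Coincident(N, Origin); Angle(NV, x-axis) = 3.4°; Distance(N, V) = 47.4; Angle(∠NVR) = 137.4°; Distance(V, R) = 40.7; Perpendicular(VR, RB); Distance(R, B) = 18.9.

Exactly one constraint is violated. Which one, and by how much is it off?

Distance(R, B) = 18.9 — off by 8.90.

N = (0.00, 0.00) ✓; NV at 3.400° ✓; |NV| = 47.40 ✓; ∠NVR = 137.4° ✓; |VR| = 40.70 ✓; ∠(VR, RB) = 90.00° ✓; |RB| = 27.80 ✗.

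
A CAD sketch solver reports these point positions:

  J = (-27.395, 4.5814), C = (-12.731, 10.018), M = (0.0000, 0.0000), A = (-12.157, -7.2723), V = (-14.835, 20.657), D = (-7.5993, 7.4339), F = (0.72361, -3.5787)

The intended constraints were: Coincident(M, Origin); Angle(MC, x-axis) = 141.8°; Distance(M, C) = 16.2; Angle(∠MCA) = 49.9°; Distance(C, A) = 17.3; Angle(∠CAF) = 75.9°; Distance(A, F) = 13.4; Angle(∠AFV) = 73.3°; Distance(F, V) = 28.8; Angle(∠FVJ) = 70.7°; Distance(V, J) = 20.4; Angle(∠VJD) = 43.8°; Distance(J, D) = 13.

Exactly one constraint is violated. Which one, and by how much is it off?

Distance(J, D) = 13 — off by 7.00.

M = (0.00, 0.00) ✓; MC at 141.8° ✓; |MC| = 16.20 ✓; ∠MCA = 49.90° ✓; |CA| = 17.30 ✓; ∠CAF = 75.90° ✓; |AF| = 13.40 ✓; ∠AFV = 73.30° ✓; |FV| = 28.80 ✓; ∠FVJ = 70.70° ✓; |VJ| = 20.40 ✓; ∠VJD = 43.80° ✓; |JD| = 20.00 ✗.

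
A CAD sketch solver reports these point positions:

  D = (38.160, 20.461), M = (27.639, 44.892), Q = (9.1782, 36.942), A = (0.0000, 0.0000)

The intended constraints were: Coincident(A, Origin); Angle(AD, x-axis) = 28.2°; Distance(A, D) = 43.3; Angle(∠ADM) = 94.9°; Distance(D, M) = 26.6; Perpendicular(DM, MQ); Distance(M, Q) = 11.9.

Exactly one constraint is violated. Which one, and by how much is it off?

Distance(M, Q) = 11.9 — off by 8.20.

A = (0.00, 0.00) ✓; AD at 28.20° ✓; |AD| = 43.30 ✓; ∠ADM = 94.90° ✓; |DM| = 26.60 ✓; ∠(DM, MQ) = 90.00° ✓; |MQ| = 20.10 ✗.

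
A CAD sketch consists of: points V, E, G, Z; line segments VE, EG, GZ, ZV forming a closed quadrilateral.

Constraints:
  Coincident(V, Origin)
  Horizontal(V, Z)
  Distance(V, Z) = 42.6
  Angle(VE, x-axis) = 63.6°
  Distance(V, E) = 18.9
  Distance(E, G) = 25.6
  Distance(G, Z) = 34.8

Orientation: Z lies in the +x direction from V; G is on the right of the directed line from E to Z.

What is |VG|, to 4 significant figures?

12.42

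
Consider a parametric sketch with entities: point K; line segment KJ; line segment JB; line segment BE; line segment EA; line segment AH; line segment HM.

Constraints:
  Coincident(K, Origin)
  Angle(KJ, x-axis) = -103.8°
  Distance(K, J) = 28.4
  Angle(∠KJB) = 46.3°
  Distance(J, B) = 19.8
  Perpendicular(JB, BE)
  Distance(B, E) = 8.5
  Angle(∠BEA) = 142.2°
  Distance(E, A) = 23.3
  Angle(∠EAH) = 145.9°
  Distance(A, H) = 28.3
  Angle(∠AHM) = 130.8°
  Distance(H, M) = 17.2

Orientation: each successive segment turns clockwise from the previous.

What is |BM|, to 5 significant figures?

62.008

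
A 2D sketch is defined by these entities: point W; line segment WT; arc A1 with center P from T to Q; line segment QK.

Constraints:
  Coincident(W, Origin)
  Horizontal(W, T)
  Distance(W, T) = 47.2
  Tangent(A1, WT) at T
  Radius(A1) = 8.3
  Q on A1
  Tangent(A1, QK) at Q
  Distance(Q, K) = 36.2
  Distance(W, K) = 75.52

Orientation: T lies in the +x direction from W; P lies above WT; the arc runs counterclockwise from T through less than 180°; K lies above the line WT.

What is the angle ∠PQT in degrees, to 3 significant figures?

50.9°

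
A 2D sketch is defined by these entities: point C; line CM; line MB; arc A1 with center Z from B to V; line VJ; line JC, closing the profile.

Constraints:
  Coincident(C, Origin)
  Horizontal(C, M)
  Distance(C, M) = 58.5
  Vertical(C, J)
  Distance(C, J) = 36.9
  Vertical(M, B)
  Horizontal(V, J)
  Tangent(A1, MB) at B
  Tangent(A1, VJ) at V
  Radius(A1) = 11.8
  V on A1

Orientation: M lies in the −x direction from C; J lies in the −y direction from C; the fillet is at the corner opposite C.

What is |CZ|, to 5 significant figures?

53.018

C is at the origin; C and M share the same y with |CM| = 58.5 and M on the −x side, so M = (-58.500, 0.0000). CJ is vertical with |CJ| = 36.9 and J on the −y side, so J = (0.0000, -36.900). The virtual corner opposite C is at (-58.500, -36.900). A1 meets MB tangentially, so ZB is at right angles to MB and the tangent condition forces ZV to be normal to VJ, with radius 11.8, so the center Z sits 11.8 in from both sides at Z = (-46.700, -25.100). Then |CZ| = |Z − C| = 53.018.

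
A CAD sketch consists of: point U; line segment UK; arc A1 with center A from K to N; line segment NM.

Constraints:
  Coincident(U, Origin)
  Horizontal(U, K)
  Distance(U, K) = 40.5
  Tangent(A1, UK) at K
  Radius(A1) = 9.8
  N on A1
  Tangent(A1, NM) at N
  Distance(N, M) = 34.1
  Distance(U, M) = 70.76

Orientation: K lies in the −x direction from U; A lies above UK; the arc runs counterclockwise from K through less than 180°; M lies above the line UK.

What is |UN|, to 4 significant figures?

37.56

U is at the origin; U and K share the same y with |UK| = 40.5 and K on the −x side, so K = (-40.50, 0.000). Tangency of A1 to UK means the radius AK is perpendicular to UK, so A = K + (0, 9.8) = (-40.50, 9.800). Since AN ⟂ NM (tangency), |AM| = √(9.8² + 34.1²) = 35.48 regardless of where N sits on A1. So M lies on both circle(U, 70.76) and circle(A, 35.48); the above-UK intersection is M = (-57.85, 40.75). N is the foot of the tangent from M: N = (-33.61, 16.77).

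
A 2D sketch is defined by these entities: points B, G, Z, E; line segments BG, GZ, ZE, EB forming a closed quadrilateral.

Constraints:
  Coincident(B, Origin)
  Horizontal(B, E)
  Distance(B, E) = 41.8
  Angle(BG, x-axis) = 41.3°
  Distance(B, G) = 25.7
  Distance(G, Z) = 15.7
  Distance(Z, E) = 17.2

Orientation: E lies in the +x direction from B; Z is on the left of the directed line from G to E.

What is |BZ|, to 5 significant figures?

38.360

Checks: |GZ| = 15.70 ✓; |ZE| = 17.20 ✓.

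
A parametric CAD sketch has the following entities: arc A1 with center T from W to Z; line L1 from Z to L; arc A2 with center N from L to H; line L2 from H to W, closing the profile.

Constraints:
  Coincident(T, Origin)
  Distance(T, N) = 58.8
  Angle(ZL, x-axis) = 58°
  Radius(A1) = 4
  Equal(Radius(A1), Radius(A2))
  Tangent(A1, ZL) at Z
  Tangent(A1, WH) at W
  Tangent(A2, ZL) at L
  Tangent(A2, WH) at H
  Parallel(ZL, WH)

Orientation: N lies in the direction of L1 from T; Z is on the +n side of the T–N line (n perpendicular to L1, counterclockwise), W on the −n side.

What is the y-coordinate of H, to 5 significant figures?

47.746

The slot axis is L1's direction at 58.0°, so u = (cos 58.0°, sin 58.0°) = (0.52992, 0.84805) and n = (−sin 58.0°, cos 58.0°) = (-0.84805, 0.52992). T is at the origin and N lies 58.8 along u from T, so N = 58.8·u = (31.159, 49.865). Tangency of A1 to both parallel lines with radius 4.0 puts Z and W at T ± 4.0·n: Z = (-3.3922, 2.1197), W = (3.3922, -2.1197). Equal radii place L and H the same way about N: L = N + 4.0·n = (27.767, 51.985), H = N − 4.0·n = (34.551, 47.746). So H.y = 47.746.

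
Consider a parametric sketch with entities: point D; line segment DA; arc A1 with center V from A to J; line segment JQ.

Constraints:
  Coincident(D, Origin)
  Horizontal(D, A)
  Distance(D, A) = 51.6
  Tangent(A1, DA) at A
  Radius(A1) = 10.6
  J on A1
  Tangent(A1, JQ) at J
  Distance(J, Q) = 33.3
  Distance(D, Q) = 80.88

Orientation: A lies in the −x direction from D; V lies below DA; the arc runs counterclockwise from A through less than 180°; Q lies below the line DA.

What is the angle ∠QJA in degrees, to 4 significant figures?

142.2°

D is at the origin; D and A share the same y with |DA| = 51.6 and A on the −x side, so A = (-51.60, 0.000). Tangency of A1 to DA means the radius VA is perpendicular to DA, so V = A + (0, -10.6) = (-51.60, -10.60). Since VJ ⟂ JQ (tangency), |VQ| = √(10.6² + 33.3²) = 34.95 regardless of where J sits on A1. So Q lies on both circle(D, 80.88) and circle(V, 34.95); the below-DA intersection is Q = (-70.19, -40.19). J is the foot of the tangent from Q: J = (-61.86, -7.951).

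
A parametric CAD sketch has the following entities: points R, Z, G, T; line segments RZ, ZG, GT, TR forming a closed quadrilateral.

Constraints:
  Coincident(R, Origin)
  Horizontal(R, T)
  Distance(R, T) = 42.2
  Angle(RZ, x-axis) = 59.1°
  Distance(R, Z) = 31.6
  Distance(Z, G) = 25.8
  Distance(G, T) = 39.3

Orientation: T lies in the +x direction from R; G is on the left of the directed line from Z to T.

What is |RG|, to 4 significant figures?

55.30

R is at the origin; R and T share the same y with |RT| = 42.2 and T in +x, so T = (42.2, 0). RZ runs at 59.1° with |RZ| = 31.6, so Z = (16.23, 27.11). G is determined by |ZG| = 25.8 and |GT| = 39.3 together: it lies at the intersection of circle(Z, 25.8) and circle(T, 39.3). With |ZT| = 37.55, the foot of the radical line on ZT is 7.070 from Z and the perpendicular offset is √(25.8² − 7.070²) = 24.81. Taking the left-of-ZT solution: G = (39.04, 39.17).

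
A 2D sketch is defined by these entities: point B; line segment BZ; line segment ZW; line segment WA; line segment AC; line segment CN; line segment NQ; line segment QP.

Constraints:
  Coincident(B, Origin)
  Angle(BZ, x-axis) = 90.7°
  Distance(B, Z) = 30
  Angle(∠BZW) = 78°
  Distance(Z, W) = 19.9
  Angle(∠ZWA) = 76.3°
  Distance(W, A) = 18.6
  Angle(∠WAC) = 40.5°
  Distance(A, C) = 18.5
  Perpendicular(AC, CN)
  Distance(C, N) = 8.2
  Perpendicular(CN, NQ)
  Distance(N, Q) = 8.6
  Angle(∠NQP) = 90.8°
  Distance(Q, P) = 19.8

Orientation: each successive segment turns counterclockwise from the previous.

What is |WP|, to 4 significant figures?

24.11

B is at the origin; BZ runs at 90.7° with length 30.0, so Z = (-0.3665, 30.00). ∠BZW = 78.0° gives ZW at -167.3° from the x-axis; with |ZW| = 19.9, W = (-19.78, 25.62). ∠ZWA = 76.3° gives WA at -63.60° from the x-axis; with |WA| = 18.6, A = (-11.51, 8.963). ∠WAC = 40.5° gives AC at 75.90° from the x-axis; with |AC| = 18.5, C = (-7.003, 26.91). AC is perpendicular to CN, so CN runs at 165.9°; with |CN| = 8.2, N = (-14.96, 28.90). CN is perpendicular to NQ, so NQ runs at -104.1°; with |NQ| = 8.6, Q = (-17.05, 20.56). ∠NQP = 90.8° gives QP at -14.90° from the x-axis; with |QP| = 19.8, P = (2.084, 15.47). Then |WP| = |P − W| = 24.11.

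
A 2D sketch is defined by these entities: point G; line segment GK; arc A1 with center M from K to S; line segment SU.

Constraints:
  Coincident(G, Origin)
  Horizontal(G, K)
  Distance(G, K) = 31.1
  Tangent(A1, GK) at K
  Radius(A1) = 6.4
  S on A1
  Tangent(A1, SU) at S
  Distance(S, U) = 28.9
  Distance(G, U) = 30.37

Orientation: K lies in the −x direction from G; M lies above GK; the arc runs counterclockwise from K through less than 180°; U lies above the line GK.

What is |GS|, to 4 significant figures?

25.75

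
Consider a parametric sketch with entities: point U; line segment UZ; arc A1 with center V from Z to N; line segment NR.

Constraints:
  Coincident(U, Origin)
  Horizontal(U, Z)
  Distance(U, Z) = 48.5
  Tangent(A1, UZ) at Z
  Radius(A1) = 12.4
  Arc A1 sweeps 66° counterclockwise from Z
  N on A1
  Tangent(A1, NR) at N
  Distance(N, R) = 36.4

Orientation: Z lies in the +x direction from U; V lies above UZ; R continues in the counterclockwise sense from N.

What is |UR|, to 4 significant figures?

84.97

U is at the origin; U and Z share the same y with |UZ| = 48.5 and Z on the +x side, so Z = (48.50, 0.000). Tangency of A1 to UZ means the radius VZ is perpendicular to UZ, so V = Z + (0, 12.4) = (48.50, 12.40). On A1, Z sits at bearing -90° from V; a 66° counterclockwise sweep puts N at bearing -24°, so N = V + 12.4·(cos -24°, sin -24°) = (59.83, 7.356). The tangent condition forces VN to be normal to NR, so NR runs along (−sin -24°, cos -24°); with |NR| = 36.4, R = (74.63, 40.61). Then |UR| = |R − U| = 84.97.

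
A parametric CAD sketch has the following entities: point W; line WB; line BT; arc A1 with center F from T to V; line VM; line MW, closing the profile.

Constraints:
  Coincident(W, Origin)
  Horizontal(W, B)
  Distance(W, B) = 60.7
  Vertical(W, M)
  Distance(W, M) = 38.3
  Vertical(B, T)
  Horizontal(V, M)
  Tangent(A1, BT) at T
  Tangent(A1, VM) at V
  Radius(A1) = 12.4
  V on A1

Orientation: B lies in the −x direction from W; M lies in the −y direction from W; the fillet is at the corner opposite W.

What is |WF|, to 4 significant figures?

54.81

W and M share the same x with |WM| = 38.3 and M on the −y side, so M = (0.000, -38.30). The virtual corner opposite W is at (-60.70, -38.30). The tangent condition forces FT to be normal to BT and A1 meets VM tangentially, so FV is at right angles to VM, with radius 12.4, so the center F sits 12.4 in from both sides at F = (-48.30, -25.90). Then |WF| = |F − W| = 54.81.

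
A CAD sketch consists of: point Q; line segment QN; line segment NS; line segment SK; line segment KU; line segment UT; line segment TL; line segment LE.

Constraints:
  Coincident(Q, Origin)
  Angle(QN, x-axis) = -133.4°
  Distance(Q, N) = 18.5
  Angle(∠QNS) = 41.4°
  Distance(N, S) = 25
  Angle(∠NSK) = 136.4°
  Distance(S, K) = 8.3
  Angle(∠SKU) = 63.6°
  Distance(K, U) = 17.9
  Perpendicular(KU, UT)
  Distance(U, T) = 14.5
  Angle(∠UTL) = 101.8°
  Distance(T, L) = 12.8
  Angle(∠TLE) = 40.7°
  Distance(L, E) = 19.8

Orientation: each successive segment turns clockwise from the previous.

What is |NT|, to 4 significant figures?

9.401

Q is at the origin; QN runs at -133.4° with length 18.5, so N = (-12.71, -13.44). ∠QNS = 41.4° gives NS at 88.00° from the x-axis; with |NS| = 25.0, S = (-11.84, 11.54). ∠NSK = 136.4° gives SK at 44.40° from the x-axis; with |SK| = 8.3, K = (-5.909, 17.35). ∠SKU = 63.6° gives KU at -72.00° from the x-axis; with |KU| = 17.9, U = (-0.3771, 0.3264). KU is perpendicular to UT, so UT runs at -162.0°; with |UT| = 14.5, T = (-14.17, -4.154). Then |NT| = |T − N| = 9.401.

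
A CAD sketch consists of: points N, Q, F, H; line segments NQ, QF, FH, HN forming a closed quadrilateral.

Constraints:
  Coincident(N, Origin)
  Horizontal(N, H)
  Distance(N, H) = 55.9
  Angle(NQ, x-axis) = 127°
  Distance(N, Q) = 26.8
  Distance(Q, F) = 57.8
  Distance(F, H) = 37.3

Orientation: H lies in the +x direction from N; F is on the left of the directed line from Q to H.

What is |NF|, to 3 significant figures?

52.7

Checks: |QF| = 57.80 ✓; |FH| = 37.30 ✓.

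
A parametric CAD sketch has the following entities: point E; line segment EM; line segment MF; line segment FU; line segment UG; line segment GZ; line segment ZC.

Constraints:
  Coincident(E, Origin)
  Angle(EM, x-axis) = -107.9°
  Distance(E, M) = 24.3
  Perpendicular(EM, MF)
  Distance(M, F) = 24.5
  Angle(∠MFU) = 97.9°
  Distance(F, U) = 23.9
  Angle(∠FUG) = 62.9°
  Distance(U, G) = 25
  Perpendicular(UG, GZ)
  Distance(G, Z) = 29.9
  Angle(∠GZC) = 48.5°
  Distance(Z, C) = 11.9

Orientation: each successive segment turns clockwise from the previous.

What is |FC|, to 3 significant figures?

5.25

The perpendicularity gives GZ at right angles to UG, so GZ runs at -127°; with |GZ| = 29.9, Z = (-24.7, -31.0). ∠GZC = 48.5° gives ZC at 101° from the x-axis; with |ZC| = 11.9, C = (-27.1, -19.3). Then |FC| = |C − F| = 5.25.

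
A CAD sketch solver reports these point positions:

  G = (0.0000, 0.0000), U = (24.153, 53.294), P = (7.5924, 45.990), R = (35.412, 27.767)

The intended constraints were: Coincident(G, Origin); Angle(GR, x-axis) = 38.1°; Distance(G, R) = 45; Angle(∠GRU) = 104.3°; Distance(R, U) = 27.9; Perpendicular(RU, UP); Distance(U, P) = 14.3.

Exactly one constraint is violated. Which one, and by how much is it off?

Distance(U, P) = 14.3 — off by 3.80.

G = (0.00, 0.00) ✓; GR at 38.10° ✓; |GR| = 45.00 ✓; ∠GRU = 104.3° ✓; |RU| = 27.90 ✓; ∠(RU, UP) = 90.00° ✓; |UP| = 18.10 ✗.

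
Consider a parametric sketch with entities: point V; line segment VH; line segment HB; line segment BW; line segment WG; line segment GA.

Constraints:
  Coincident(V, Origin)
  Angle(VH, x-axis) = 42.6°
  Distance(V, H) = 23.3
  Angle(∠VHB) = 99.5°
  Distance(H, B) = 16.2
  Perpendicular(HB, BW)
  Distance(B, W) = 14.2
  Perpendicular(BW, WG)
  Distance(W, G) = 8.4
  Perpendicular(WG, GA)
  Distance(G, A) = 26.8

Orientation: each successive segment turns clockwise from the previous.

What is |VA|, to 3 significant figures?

37.4

BW ⟂ WG, so WG runs at 142°; with |WG| = 8.4, G = (14.6, -0.225). WG ⟂ GA, so GA runs at 52.1°; with |GA| = 26.8, A = (31.0, 20.9). Then |VA| = |A − V| = 37.4.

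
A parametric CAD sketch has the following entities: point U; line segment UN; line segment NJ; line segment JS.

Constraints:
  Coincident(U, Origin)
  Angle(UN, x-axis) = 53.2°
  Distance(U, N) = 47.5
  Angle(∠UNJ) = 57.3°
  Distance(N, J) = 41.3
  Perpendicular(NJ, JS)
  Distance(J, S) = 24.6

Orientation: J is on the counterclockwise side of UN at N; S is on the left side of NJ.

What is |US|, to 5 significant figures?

21.928

∠UNJ = 57.3°, so NJ runs at 53.2° + (180° − 57.3°) = 175.90° from the x-axis; with |NJ| = 41.3, J = N + 41.3·(cos 175.90°, sin 175.90°) = (-12.741, 40.988). NJ is perpendicular to JS; with |JS| = 24.6 on the left of NJ, S = J + 24.6·(-0.071497, -0.99744) = (-14.500, 16.451). Then |US| = |S − U| = 21.928.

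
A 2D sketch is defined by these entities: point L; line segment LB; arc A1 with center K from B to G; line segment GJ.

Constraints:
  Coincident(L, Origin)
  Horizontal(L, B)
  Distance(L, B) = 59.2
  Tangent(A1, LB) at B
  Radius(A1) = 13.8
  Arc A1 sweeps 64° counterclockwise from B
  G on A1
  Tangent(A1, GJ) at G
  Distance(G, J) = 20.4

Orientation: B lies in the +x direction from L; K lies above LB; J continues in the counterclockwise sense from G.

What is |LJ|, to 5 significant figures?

84.665

On A1, B sits at bearing -90° from K; a 64° counterclockwise sweep puts G at bearing -26°, so G = K + 13.8·(cos -26°, sin -26°) = (71.603, 7.7505). The tangent condition forces KG to be normal to GJ, so GJ runs along (−sin -26°, cos -26°); with |GJ| = 20.4, J = (80.546, 26.086). Then |LJ| = |J − L| = 84.665.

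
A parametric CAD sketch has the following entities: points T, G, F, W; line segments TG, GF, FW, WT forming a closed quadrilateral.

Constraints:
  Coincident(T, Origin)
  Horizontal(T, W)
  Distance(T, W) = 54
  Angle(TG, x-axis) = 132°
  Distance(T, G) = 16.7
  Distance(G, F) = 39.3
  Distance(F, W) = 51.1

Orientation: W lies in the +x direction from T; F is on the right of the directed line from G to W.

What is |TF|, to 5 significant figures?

23.335

Checks: |GF| = 39.30 ✓; |FW| = 51.10 ✓.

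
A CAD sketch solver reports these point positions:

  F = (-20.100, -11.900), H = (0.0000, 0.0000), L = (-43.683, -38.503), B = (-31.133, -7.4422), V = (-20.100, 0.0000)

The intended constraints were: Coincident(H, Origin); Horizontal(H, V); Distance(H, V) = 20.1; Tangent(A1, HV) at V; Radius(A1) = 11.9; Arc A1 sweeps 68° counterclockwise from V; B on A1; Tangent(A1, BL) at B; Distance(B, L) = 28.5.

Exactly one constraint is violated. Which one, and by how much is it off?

Distance(B, L) = 28.5 — off by 5.00.

H = (0.00, 0.00) ✓; H.y = 0.00, V.y = 0.00 ✓; |HV| = 20.10 ✓; ∠(FV, VH) = 90.00° ✓; |FV| = 11.90 ✓; bearing(F→B) − bearing(F→V) = 68.00° ✓; |FB| = 11.90 ✓; ∠(FB, BL) = 90.00° ✓; |BL| = 33.50 ✗.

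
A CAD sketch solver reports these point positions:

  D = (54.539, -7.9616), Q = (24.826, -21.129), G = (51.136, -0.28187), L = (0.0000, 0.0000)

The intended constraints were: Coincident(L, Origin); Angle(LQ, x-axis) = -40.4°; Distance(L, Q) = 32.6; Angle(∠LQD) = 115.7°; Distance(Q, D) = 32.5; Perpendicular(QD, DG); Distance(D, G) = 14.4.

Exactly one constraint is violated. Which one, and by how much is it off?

Distance(D, G) = 14.4 — off by 6.00.

L = (0.00, 0.00) ✓; LQ at -40.40° ✓; |LQ| = 32.60 ✓; ∠LQD = 115.7° ✓; |QD| = 32.50 ✓; ∠(QD, DG) = 90.00° ✓; |DG| = 8.400 ✗.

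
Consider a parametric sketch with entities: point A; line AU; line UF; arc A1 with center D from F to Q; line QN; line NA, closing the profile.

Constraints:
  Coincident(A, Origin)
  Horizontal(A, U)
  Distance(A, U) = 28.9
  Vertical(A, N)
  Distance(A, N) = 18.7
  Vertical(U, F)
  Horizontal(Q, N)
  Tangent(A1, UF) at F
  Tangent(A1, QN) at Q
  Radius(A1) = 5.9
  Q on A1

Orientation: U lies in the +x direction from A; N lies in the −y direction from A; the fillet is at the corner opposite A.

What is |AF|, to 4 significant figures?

31.61

A is at the origin; AU is horizontal with |AU| = 28.9 and U on the +x side, so U = (28.90, 0.000). AN is vertical with |AN| = 18.7 and N on the −y side, so N = (0.000, -18.70). The virtual corner opposite A is at (28.90, -18.70). Since A1 is tangent to UF there, DF ⟂ UF and since A1 is tangent to QN there, DQ ⟂ QN, with radius 5.9, so the center D sits 5.9 in from both sides at D = (23.00, -12.80). That places the tangent points at F = (28.90, -12.80) on UF and Q = (23.00, -18.70) on QN. Then |AF| = |F − A| = 31.61.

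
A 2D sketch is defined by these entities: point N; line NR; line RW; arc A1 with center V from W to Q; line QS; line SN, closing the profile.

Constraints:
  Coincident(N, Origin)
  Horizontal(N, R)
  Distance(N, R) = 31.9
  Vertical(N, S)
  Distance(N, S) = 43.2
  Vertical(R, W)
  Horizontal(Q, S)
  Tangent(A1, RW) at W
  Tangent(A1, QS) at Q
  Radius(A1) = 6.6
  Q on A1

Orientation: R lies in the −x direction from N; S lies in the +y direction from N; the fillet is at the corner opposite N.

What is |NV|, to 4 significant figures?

44.49

N is at the origin; N and R share the same y with |NR| = 31.9 and R on the −x side, so R = (-31.90, 0.000). NS is vertical with |NS| = 43.2 and S on the +y side, so S = (0.000, 43.20). The virtual corner opposite N is at (-31.90, 43.20). Tangency of A1 to RW means the radius VW is perpendicular to RW and the tangent condition forces VQ to be normal to QS, with radius 6.6, so the center V sits 6.6 in from both sides at V = (-25.30, 36.60). Then |NV| = |V − N| = 44.49.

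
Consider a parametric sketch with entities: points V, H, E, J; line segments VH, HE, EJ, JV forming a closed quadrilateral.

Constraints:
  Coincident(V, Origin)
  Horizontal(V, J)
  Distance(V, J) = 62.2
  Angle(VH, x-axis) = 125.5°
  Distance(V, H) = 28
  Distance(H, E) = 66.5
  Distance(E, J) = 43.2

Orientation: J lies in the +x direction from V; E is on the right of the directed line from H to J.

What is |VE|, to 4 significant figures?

38.81

V is at the origin; VJ is horizontal with |VJ| = 62.2 and J in +x, so J = (62.2, 0). VH runs at 125.5° with |VH| = 28.0, so H = (-16.26, 22.80). E is determined by |HE| = 66.5 and |EJ| = 43.2 together: it lies at the intersection of circle(H, 66.5) and circle(J, 43.2). With |HJ| = 81.70, the foot of the radical line on HJ is 56.49 from H and the perpendicular offset is √(66.5² − 56.49²) = 35.08. Taking the right-of-HJ solution: E = (28.20, -26.65).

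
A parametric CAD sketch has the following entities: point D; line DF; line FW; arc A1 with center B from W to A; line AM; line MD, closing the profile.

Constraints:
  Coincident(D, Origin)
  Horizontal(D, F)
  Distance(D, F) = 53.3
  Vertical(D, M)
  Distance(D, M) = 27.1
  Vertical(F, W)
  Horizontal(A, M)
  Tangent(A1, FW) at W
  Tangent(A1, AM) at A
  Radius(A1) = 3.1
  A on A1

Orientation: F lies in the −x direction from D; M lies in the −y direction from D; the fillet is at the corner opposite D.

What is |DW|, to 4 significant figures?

58.45

D is at the origin; DF is horizontal with |DF| = 53.3 and F on the −x side, so F = (-53.30, 0.000). DM is vertical with |DM| = 27.1 and M on the −y side, so M = (0.000, -27.10). The virtual corner opposite D is at (-53.30, -27.10). Since A1 is tangent to FW there, BW ⟂ FW and A1 meets AM tangentially, so BA is at right angles to AM, with radius 3.1, so the center B sits 3.1 in from both sides at B = (-50.20, -24.00). That places the tangent points at W = (-53.30, -24.00) on FW and A = (-50.20, -27.10) on AM. Then |DW| = |W − D| = 58.45.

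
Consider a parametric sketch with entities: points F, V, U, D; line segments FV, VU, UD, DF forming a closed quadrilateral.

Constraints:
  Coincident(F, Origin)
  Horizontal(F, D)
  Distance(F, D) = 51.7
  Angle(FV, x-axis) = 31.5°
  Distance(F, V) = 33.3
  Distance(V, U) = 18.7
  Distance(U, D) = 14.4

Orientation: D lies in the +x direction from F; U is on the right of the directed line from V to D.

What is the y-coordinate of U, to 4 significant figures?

0.9747

Checks: |VU| = 18.70 ✓; |UD| = 14.40 ✓.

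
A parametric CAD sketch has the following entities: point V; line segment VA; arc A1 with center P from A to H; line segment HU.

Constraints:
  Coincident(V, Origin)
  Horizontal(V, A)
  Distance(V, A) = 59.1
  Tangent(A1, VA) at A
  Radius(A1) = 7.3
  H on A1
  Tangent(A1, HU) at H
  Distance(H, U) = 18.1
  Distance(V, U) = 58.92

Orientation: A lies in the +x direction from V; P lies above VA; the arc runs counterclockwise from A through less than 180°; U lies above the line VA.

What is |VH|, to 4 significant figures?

65.78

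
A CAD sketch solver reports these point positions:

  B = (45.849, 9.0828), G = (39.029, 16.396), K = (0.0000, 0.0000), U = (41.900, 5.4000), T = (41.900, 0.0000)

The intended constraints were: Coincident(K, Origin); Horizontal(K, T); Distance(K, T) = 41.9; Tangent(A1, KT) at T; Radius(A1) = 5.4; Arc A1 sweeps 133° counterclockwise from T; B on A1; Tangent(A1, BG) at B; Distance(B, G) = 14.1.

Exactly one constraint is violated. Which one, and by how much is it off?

Distance(B, G) = 14.1 — off by 4.10.

K = (0.00, 0.00) ✓; K.y = 0.00, T.y = 0.00 ✓; |KT| = 41.90 ✓; ∠(UT, TK) = 90.00° ✓; |UT| = 5.400 ✓; bearing(U→B) − bearing(U→T) = 133.0° ✓; |UB| = 5.400 ✓; ∠(UB, BG) = 90.00° ✓; |BG| = 10.00 ✗.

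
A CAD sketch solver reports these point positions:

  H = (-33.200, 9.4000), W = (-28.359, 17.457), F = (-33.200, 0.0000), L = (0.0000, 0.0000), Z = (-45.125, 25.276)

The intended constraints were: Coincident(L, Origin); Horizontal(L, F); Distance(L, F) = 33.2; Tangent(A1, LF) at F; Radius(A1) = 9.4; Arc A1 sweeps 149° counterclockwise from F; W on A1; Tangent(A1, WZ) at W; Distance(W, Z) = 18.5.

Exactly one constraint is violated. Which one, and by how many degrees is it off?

Tangent(A1, WZ) at W — off by 6.00°.

L = (0.00, 0.00) ✓; L.y = 0.00, F.y = 0.00 ✓; |LF| = 33.20 ✓; ∠(HF, FL) = 90.00° ✓; |HF| = 9.400 ✓; bearing(H→W) − bearing(H→F) = 149.0° ✓; |HW| = 9.399 ✓; ∠(HW, WZ) = 84.00° ✗; |WZ| = 18.50 ✓.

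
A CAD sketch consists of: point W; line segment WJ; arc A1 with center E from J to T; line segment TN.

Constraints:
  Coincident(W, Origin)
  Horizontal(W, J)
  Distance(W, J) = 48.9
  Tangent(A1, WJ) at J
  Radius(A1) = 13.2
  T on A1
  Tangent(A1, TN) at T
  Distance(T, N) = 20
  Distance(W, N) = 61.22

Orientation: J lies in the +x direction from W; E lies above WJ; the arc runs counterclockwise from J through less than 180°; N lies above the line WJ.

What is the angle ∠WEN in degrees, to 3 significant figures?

105°

Checks: ∠(EJ, JW) = 90.00° ✓; |ET| = 13.20 ✓; ∠(ET, TN) = 90.00° ✓; |TN| = 20.00 ✓; |WN| = 61.22 ✓.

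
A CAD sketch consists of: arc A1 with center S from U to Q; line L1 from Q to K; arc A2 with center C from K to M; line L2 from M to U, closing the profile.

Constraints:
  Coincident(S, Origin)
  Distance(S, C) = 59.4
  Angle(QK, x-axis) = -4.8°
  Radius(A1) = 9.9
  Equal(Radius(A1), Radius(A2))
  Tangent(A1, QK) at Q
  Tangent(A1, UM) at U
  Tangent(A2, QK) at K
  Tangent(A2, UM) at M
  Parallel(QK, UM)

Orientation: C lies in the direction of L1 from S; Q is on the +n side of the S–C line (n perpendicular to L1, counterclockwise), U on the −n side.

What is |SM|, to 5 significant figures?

60.219

Tangency of A1 to both parallel lines with radius 9.9 puts Q and U at S ± 9.9·n: Q = (0.82841, 9.8653), U = (-0.82841, -9.8653). Equal radii place K and M the same way about C: K = C + 9.9·n = (60.020, 4.8948), M = C − 9.9·n = (58.363, -14.836). Then |SM| = |M − S| = 60.219.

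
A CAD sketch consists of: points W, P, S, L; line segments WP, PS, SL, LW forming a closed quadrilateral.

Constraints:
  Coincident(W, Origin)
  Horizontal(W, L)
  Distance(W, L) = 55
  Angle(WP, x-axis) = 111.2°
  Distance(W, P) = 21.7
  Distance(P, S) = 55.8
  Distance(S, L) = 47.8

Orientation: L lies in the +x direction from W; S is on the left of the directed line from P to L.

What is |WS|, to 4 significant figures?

62.02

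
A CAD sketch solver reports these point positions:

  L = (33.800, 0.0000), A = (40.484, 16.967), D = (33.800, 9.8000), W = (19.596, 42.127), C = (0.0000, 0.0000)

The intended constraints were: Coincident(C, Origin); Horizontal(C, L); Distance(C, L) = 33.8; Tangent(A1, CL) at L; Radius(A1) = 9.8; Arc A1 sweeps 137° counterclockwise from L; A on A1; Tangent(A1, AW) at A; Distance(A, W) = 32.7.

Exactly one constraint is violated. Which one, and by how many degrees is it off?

Tangent(A1, AW) at A — off by 7.30°.

C = (0.00, 0.00) ✓; C.y = 0.00, L.y = 0.00 ✓; |CL| = 33.80 ✓; ∠(DL, LC) = 90.00° ✓; |DL| = 9.800 ✓; bearing(D→A) − bearing(D→L) = 137.0° ✓; |DA| = 9.800 ✓; ∠(DA, AW) = 97.30° ✗; |AW| = 32.70 ✓.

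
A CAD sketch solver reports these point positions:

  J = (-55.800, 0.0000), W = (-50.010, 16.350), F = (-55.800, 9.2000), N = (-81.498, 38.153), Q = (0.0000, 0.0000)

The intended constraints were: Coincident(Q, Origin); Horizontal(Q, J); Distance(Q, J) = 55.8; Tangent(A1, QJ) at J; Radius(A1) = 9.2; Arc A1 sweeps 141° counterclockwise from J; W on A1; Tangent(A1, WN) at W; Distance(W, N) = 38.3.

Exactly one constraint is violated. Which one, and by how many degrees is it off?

Tangent(A1, WN) at W — off by 4.30°.

Q = (0.00, 0.00) ✓; Q.y = 0.00, J.y = 0.00 ✓; |QJ| = 55.80 ✓; ∠(FJ, JQ) = 90.00° ✓; |FJ| = 9.200 ✓; bearing(F→W) − bearing(F→J) = 141.0° ✓; |FW| = 9.200 ✓; ∠(FW, WN) = 85.70° ✗; |WN| = 38.30 ✓.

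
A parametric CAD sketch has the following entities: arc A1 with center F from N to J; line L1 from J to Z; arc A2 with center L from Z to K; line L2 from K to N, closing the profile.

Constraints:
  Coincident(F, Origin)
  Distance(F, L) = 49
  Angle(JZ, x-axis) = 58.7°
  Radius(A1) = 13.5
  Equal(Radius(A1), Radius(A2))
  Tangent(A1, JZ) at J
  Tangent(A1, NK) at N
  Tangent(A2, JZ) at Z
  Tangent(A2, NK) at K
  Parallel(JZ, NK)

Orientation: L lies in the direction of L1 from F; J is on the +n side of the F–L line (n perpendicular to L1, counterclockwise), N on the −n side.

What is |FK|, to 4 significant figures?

50.83

The slot axis is L1's direction at 58.7°, so u = (cos 58.7°, sin 58.7°) = (0.5195, 0.8545) and n = (−sin 58.7°, cos 58.7°) = (-0.8545, 0.5195). F is at the origin and L lies 49.0 along u from F, so L = 49.0·u = (25.46, 41.87). Tangency of A1 to both parallel lines with radius 13.5 puts J and N at F ± 13.5·n: J = (-11.54, 7.014), N = (11.54, -7.014). Equal radii place Z and K the same way about L: Z = L + 13.5·n = (13.92, 48.88), K = L − 13.5·n = (36.99, 34.85). Then |FK| = |K − F| = 50.83.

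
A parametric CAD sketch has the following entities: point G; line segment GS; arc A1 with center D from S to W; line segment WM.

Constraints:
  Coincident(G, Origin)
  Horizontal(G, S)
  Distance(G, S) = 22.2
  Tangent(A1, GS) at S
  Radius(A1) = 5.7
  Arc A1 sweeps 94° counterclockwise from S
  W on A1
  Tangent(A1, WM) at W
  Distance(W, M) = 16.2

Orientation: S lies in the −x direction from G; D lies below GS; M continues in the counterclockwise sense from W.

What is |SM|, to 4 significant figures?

22.72

On A1, S sits at bearing 90° from D; a 94° counterclockwise sweep puts W at bearing 184°, so W = D + 5.7·(cos 184°, sin 184°) = (-27.89, -6.098). A1 meets WM tangentially, so DW is at right angles to WM, so WM runs along (−sin 184°, cos 184°); with |WM| = 16.2, M = (-26.76, -22.26). Then |SM| = |M − S| = 22.72.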